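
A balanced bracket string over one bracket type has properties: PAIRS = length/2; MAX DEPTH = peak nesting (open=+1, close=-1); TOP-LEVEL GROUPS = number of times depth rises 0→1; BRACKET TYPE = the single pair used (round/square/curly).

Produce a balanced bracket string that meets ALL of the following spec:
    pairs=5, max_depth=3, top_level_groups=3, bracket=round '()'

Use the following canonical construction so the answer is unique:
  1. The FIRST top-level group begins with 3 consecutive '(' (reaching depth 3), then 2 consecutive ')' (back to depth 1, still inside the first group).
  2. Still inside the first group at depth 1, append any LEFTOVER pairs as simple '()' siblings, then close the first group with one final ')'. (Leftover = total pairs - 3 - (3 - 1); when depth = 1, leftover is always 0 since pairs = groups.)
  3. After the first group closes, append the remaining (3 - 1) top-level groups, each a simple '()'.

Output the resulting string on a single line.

Spec: pairs=5 depth=3 groups=3
Leftover pairs = 5 - 3 - (3-1) = 0
First group: deep chain of depth 3 + 0 sibling pairs
Remaining 2 groups: simple '()' each

Answer: ((()))()()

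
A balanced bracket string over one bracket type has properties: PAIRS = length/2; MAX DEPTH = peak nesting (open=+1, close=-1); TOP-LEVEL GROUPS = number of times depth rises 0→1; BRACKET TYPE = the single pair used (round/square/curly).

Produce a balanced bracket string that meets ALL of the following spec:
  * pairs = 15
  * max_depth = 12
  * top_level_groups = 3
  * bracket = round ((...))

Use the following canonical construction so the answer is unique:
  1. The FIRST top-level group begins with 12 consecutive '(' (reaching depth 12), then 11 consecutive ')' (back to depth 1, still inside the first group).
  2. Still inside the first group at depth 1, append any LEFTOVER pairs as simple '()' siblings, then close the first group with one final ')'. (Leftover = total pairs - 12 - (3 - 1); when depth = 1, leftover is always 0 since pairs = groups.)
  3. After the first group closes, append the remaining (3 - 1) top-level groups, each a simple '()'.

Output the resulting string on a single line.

Answer: (((((((((((()))))))))))())()()

Derivation:
Spec: pairs=15 depth=12 groups=3
Leftover pairs = 15 - 12 - (3-1) = 1
First group: deep chain of depth 12 + 1 sibling pairs
Remaining 2 groups: simple '()' each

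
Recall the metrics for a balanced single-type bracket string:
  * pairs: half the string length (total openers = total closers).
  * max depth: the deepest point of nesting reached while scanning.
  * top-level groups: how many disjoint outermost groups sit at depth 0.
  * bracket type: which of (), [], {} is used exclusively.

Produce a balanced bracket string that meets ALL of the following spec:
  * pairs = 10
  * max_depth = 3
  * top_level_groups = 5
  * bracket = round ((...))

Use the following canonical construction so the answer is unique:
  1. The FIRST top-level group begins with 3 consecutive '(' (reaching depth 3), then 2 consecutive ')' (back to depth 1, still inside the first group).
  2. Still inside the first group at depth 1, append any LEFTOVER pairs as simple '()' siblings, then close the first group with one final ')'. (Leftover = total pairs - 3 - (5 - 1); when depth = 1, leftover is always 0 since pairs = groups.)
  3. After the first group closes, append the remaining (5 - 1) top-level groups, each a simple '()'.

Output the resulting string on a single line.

Answer: ((())()()())()()()()

Derivation:
Spec: pairs=10 depth=3 groups=5
Leftover pairs = 10 - 3 - (5-1) = 3
First group: deep chain of depth 3 + 3 sibling pairs
Remaining 4 groups: simple '()' each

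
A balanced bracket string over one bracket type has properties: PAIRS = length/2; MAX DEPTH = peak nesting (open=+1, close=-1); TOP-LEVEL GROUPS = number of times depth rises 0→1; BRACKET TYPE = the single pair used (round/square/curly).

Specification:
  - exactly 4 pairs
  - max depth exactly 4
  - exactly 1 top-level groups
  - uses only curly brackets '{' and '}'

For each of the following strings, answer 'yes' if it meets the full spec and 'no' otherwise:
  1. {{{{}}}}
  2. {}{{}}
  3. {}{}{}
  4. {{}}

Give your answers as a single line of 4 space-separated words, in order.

String 1 '{{{{}}}}': depth seq [1 2 3 4 3 2 1 0]
  -> pairs=4 depth=4 groups=1 -> yes
String 2 '{}{{}}': depth seq [1 0 1 2 1 0]
  -> pairs=3 depth=2 groups=2 -> no
String 3 '{}{}{}': depth seq [1 0 1 0 1 0]
  -> pairs=3 depth=1 groups=3 -> no
String 4 '{{}}': depth seq [1 2 1 0]
  -> pairs=2 depth=2 groups=1 -> no

Answer: yes no no no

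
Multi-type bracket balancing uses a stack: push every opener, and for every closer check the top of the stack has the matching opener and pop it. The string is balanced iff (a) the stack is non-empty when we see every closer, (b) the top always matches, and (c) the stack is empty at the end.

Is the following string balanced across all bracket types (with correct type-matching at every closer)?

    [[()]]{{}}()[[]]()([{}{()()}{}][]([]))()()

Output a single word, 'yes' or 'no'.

pos 0: push '['; stack = [
pos 1: push '['; stack = [[
pos 2: push '('; stack = [[(
pos 3: ')' matches '('; pop; stack = [[
pos 4: ']' matches '['; pop; stack = [
pos 5: ']' matches '['; pop; stack = (empty)
pos 6: push '{'; stack = {
pos 7: push '{'; stack = {{
pos 8: '}' matches '{'; pop; stack = {
pos 9: '}' matches '{'; pop; stack = (empty)
pos 10: push '('; stack = (
pos 11: ')' matches '('; pop; stack = (empty)
pos 12: push '['; stack = [
pos 13: push '['; stack = [[
pos 14: ']' matches '['; pop; stack = [
pos 15: ']' matches '['; pop; stack = (empty)
pos 16: push '('; stack = (
pos 17: ')' matches '('; pop; stack = (empty)
pos 18: push '('; stack = (
pos 19: push '['; stack = ([
pos 20: push '{'; stack = ([{
pos 21: '}' matches '{'; pop; stack = ([
pos 22: push '{'; stack = ([{
pos 23: push '('; stack = ([{(
pos 24: ')' matches '('; pop; stack = ([{
pos 25: push '('; stack = ([{(
pos 26: ')' matches '('; pop; stack = ([{
pos 27: '}' matches '{'; pop; stack = ([
pos 28: push '{'; stack = ([{
pos 29: '}' matches '{'; pop; stack = ([
pos 30: ']' matches '['; pop; stack = (
pos 31: push '['; stack = ([
pos 32: ']' matches '['; pop; stack = (
pos 33: push '('; stack = ((
pos 34: push '['; stack = (([
pos 35: ']' matches '['; pop; stack = ((
pos 36: ')' matches '('; pop; stack = (
pos 37: ')' matches '('; pop; stack = (empty)
pos 38: push '('; stack = (
pos 39: ')' matches '('; pop; stack = (empty)
pos 40: push '('; stack = (
pos 41: ')' matches '('; pop; stack = (empty)
end: stack empty → VALID
Verdict: properly nested → yes

Answer: yes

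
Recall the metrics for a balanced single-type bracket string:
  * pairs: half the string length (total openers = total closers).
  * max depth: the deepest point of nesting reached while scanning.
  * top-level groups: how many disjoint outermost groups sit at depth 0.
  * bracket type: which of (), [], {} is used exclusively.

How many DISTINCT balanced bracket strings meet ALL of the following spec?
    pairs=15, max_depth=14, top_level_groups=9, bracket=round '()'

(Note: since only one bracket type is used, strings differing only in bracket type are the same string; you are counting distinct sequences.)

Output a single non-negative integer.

Answer: 0

Derivation:
Spec: pairs=15 depth=14 groups=9
Count(depth <= 14) = 23256
Count(depth <= 13) = 23256
Count(depth == 14) = 23256 - 23256 = 0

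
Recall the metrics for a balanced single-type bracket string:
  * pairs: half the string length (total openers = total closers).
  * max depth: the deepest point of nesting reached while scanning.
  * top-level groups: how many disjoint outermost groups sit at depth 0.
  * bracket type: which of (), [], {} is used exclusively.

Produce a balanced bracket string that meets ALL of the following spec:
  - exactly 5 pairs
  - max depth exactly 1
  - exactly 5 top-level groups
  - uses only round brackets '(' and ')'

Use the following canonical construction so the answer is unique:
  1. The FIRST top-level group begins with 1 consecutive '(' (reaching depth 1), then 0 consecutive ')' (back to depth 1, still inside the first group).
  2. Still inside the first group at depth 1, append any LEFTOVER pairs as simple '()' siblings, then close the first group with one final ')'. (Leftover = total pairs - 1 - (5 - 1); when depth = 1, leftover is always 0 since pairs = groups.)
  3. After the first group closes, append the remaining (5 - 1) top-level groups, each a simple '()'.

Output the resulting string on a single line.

Spec: pairs=5 depth=1 groups=5
Leftover pairs = 5 - 1 - (5-1) = 0
First group: deep chain of depth 1 + 0 sibling pairs
Remaining 4 groups: simple '()' each

Answer: ()()()()()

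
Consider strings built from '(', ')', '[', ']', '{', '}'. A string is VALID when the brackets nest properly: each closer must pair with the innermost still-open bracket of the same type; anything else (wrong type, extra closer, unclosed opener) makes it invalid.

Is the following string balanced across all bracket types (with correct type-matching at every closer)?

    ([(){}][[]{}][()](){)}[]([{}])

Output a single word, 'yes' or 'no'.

Answer: no

Derivation:
pos 0: push '('; stack = (
pos 1: push '['; stack = ([
pos 2: push '('; stack = ([(
pos 3: ')' matches '('; pop; stack = ([
pos 4: push '{'; stack = ([{
pos 5: '}' matches '{'; pop; stack = ([
pos 6: ']' matches '['; pop; stack = (
pos 7: push '['; stack = ([
pos 8: push '['; stack = ([[
pos 9: ']' matches '['; pop; stack = ([
pos 10: push '{'; stack = ([{
pos 11: '}' matches '{'; pop; stack = ([
pos 12: ']' matches '['; pop; stack = (
pos 13: push '['; stack = ([
pos 14: push '('; stack = ([(
pos 15: ')' matches '('; pop; stack = ([
pos 16: ']' matches '['; pop; stack = (
pos 17: push '('; stack = ((
pos 18: ')' matches '('; pop; stack = (
pos 19: push '{'; stack = ({
pos 20: saw closer ')' but top of stack is '{' (expected '}') → INVALID
Verdict: type mismatch at position 20: ')' closes '{' → no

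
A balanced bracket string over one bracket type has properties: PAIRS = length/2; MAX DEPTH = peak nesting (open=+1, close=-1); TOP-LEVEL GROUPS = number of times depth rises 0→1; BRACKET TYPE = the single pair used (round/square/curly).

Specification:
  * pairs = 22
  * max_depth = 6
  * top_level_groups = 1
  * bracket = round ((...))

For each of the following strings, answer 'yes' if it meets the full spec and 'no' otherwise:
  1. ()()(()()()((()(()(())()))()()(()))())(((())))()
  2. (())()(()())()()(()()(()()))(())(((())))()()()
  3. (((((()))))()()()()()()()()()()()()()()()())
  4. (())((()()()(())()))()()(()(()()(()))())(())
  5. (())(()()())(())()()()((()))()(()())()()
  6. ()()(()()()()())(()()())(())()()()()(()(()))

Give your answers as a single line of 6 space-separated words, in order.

Answer: no no yes no no no

Derivation:
String 1 '()()(()()()((()(()(())()))()()(()))())(((())))()': depth seq [1 0 1 0 1 2 1 2 1 2 1 2 3 4 3 4 5 4 5 6 5 4 5 4 3 2 3 2 3 2 3 4 3 2 1 2 1 0 1 2 3 4 3 2 1 0 1 0]
  -> pairs=24 depth=6 groups=5 -> no
String 2 '(())()(()())()()(()()(()()))(())(((())))()()()': depth seq [1 2 1 0 1 0 1 2 1 2 1 0 1 0 1 0 1 2 1 2 1 2 3 2 3 2 1 0 1 2 1 0 1 2 3 4 3 2 1 0 1 0 1 0 1 0]
  -> pairs=23 depth=4 groups=11 -> no
String 3 '(((((()))))()()()()()()()()()()()()()()()())': depth seq [1 2 3 4 5 6 5 4 3 2 1 2 1 2 1 2 1 2 1 2 1 2 1 2 1 2 1 2 1 2 1 2 1 2 1 2 1 2 1 2 1 2 1 0]
  -> pairs=22 depth=6 groups=1 -> yes
String 4 '(())((()()()(())()))()()(()(()()(()))())(())': depth seq [1 2 1 0 1 2 3 2 3 2 3 2 3 4 3 2 3 2 1 0 1 0 1 0 1 2 1 2 3 2 3 2 3 4 3 2 1 2 1 0 1 2 1 0]
  -> pairs=22 depth=4 groups=6 -> no
String 5 '(())(()()())(())()()()((()))()(()())()()': depth seq [1 2 1 0 1 2 1 2 1 2 1 0 1 2 1 0 1 0 1 0 1 0 1 2 3 2 1 0 1 0 1 2 1 2 1 0 1 0 1 0]
  -> pairs=20 depth=3 groups=11 -> no
String 6 '()()(()()()()())(()()())(())()()()()(()(()))': depth seq [1 0 1 0 1 2 1 2 1 2 1 2 1 2 1 0 1 2 1 2 1 2 1 0 1 2 1 0 1 0 1 0 1 0 1 0 1 2 1 2 3 2 1 0]
  -> pairs=22 depth=3 groups=10 -> no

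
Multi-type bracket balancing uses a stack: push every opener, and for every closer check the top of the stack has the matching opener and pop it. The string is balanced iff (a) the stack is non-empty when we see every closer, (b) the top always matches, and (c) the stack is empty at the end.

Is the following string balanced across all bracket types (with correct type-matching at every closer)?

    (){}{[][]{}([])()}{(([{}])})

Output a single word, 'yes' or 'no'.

Answer: no

Derivation:
pos 0: push '('; stack = (
pos 1: ')' matches '('; pop; stack = (empty)
pos 2: push '{'; stack = {
pos 3: '}' matches '{'; pop; stack = (empty)
pos 4: push '{'; stack = {
pos 5: push '['; stack = {[
pos 6: ']' matches '['; pop; stack = {
pos 7: push '['; stack = {[
pos 8: ']' matches '['; pop; stack = {
pos 9: push '{'; stack = {{
pos 10: '}' matches '{'; pop; stack = {
pos 11: push '('; stack = {(
pos 12: push '['; stack = {([
pos 13: ']' matches '['; pop; stack = {(
pos 14: ')' matches '('; pop; stack = {
pos 15: push '('; stack = {(
pos 16: ')' matches '('; pop; stack = {
pos 17: '}' matches '{'; pop; stack = (empty)
pos 18: push '{'; stack = {
pos 19: push '('; stack = {(
pos 20: push '('; stack = {((
pos 21: push '['; stack = {(([
pos 22: push '{'; stack = {(([{
pos 23: '}' matches '{'; pop; stack = {(([
pos 24: ']' matches '['; pop; stack = {((
pos 25: ')' matches '('; pop; stack = {(
pos 26: saw closer '}' but top of stack is '(' (expected ')') → INVALID
Verdict: type mismatch at position 26: '}' closes '(' → no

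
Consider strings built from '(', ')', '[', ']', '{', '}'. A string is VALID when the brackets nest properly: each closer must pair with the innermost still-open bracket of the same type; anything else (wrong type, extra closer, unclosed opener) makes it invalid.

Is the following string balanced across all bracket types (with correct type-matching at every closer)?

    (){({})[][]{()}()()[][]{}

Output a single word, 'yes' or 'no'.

Answer: no

Derivation:
pos 0: push '('; stack = (
pos 1: ')' matches '('; pop; stack = (empty)
pos 2: push '{'; stack = {
pos 3: push '('; stack = {(
pos 4: push '{'; stack = {({
pos 5: '}' matches '{'; pop; stack = {(
pos 6: ')' matches '('; pop; stack = {
pos 7: push '['; stack = {[
pos 8: ']' matches '['; pop; stack = {
pos 9: push '['; stack = {[
pos 10: ']' matches '['; pop; stack = {
pos 11: push '{'; stack = {{
pos 12: push '('; stack = {{(
pos 13: ')' matches '('; pop; stack = {{
pos 14: '}' matches '{'; pop; stack = {
pos 15: push '('; stack = {(
pos 16: ')' matches '('; pop; stack = {
pos 17: push '('; stack = {(
pos 18: ')' matches '('; pop; stack = {
pos 19: push '['; stack = {[
pos 20: ']' matches '['; pop; stack = {
pos 21: push '['; stack = {[
pos 22: ']' matches '['; pop; stack = {
pos 23: push '{'; stack = {{
pos 24: '}' matches '{'; pop; stack = {
end: stack still non-empty ({) → INVALID
Verdict: unclosed openers at end: { → no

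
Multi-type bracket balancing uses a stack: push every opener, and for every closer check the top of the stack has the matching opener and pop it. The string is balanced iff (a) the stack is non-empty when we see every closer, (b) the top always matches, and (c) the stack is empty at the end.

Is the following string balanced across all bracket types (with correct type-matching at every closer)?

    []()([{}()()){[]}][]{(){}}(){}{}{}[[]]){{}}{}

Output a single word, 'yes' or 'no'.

pos 0: push '['; stack = [
pos 1: ']' matches '['; pop; stack = (empty)
pos 2: push '('; stack = (
pos 3: ')' matches '('; pop; stack = (empty)
pos 4: push '('; stack = (
pos 5: push '['; stack = ([
pos 6: push '{'; stack = ([{
pos 7: '}' matches '{'; pop; stack = ([
pos 8: push '('; stack = ([(
pos 9: ')' matches '('; pop; stack = ([
pos 10: push '('; stack = ([(
pos 11: ')' matches '('; pop; stack = ([
pos 12: saw closer ')' but top of stack is '[' (expected ']') → INVALID
Verdict: type mismatch at position 12: ')' closes '[' → no

Answer: no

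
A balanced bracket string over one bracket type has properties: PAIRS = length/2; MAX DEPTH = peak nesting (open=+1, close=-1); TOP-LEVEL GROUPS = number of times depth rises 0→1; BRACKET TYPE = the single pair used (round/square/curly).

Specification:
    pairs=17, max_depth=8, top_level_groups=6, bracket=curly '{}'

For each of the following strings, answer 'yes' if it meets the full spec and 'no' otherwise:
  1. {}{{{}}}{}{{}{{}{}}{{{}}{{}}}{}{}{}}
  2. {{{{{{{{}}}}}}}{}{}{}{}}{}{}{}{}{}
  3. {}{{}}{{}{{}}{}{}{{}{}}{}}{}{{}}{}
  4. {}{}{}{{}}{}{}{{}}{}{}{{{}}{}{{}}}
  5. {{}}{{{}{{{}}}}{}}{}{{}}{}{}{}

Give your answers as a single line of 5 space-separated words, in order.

Answer: no yes no no no

Derivation:
String 1 '{}{{{}}}{}{{}{{}{}}{{{}}{{}}}{}{}{}}': depth seq [1 0 1 2 3 2 1 0 1 0 1 2 1 2 3 2 3 2 1 2 3 4 3 2 3 4 3 2 1 2 1 2 1 2 1 0]
  -> pairs=18 depth=4 groups=4 -> no
String 2 '{{{{{{{{}}}}}}}{}{}{}{}}{}{}{}{}{}': depth seq [1 2 3 4 5 6 7 8 7 6 5 4 3 2 1 2 1 2 1 2 1 2 1 0 1 0 1 0 1 0 1 0 1 0]
  -> pairs=17 depth=8 groups=6 -> yes
String 3 '{}{{}}{{}{{}}{}{}{{}{}}{}}{}{{}}{}': depth seq [1 0 1 2 1 0 1 2 1 2 3 2 1 2 1 2 1 2 3 2 3 2 1 2 1 0 1 0 1 2 1 0 1 0]
  -> pairs=17 depth=3 groups=6 -> no
String 4 '{}{}{}{{}}{}{}{{}}{}{}{{{}}{}{{}}}': depth seq [1 0 1 0 1 0 1 2 1 0 1 0 1 0 1 2 1 0 1 0 1 0 1 2 3 2 1 2 1 2 3 2 1 0]
  -> pairs=17 depth=3 groups=10 -> no
String 5 '{{}}{{{}{{{}}}}{}}{}{{}}{}{}{}': depth seq [1 2 1 0 1 2 3 2 3 4 5 4 3 2 1 2 1 0 1 0 1 2 1 0 1 0 1 0 1 0]
  -> pairs=15 depth=5 groups=7 -> no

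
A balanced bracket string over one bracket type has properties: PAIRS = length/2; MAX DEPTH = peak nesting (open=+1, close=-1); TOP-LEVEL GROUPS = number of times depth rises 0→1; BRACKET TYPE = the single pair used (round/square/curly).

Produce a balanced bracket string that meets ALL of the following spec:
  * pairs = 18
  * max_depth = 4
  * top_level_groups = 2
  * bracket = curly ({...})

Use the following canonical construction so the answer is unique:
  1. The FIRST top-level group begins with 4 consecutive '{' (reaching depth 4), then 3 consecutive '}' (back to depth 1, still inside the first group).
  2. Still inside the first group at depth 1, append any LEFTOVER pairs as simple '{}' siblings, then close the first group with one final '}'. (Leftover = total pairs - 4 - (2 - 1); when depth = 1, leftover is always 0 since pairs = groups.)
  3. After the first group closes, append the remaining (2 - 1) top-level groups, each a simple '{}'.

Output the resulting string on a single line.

Answer: {{{{}}}{}{}{}{}{}{}{}{}{}{}{}{}{}}{}

Derivation:
Spec: pairs=18 depth=4 groups=2
Leftover pairs = 18 - 4 - (2-1) = 13
First group: deep chain of depth 4 + 13 sibling pairs
Remaining 1 groups: simple '{}' each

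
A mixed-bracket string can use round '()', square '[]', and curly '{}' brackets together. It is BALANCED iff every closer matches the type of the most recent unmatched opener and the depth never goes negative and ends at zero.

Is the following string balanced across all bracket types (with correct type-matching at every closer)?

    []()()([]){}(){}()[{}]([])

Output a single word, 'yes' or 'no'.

pos 0: push '['; stack = [
pos 1: ']' matches '['; pop; stack = (empty)
pos 2: push '('; stack = (
pos 3: ')' matches '('; pop; stack = (empty)
pos 4: push '('; stack = (
pos 5: ')' matches '('; pop; stack = (empty)
pos 6: push '('; stack = (
pos 7: push '['; stack = ([
pos 8: ']' matches '['; pop; stack = (
pos 9: ')' matches '('; pop; stack = (empty)
pos 10: push '{'; stack = {
pos 11: '}' matches '{'; pop; stack = (empty)
pos 12: push '('; stack = (
pos 13: ')' matches '('; pop; stack = (empty)
pos 14: push '{'; stack = {
pos 15: '}' matches '{'; pop; stack = (empty)
pos 16: push '('; stack = (
pos 17: ')' matches '('; pop; stack = (empty)
pos 18: push '['; stack = [
pos 19: push '{'; stack = [{
pos 20: '}' matches '{'; pop; stack = [
pos 21: ']' matches '['; pop; stack = (empty)
pos 22: push '('; stack = (
pos 23: push '['; stack = ([
pos 24: ']' matches '['; pop; stack = (
pos 25: ')' matches '('; pop; stack = (empty)
end: stack empty → VALID
Verdict: properly nested → yes

Answer: yes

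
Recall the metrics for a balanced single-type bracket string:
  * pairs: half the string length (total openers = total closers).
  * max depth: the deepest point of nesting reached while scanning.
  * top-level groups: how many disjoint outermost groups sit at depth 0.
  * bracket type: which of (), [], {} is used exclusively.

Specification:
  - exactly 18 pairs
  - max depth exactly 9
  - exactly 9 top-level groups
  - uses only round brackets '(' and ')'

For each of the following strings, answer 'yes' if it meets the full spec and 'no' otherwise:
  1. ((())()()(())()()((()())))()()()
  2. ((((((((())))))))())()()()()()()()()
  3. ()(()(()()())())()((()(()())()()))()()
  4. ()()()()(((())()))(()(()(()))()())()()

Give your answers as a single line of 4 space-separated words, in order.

Answer: no yes no no

Derivation:
String 1 '((())()()(())()()((()())))()()()': depth seq [1 2 3 2 1 2 1 2 1 2 3 2 1 2 1 2 1 2 3 4 3 4 3 2 1 0 1 0 1 0 1 0]
  -> pairs=16 depth=4 groups=4 -> no
String 2 '((((((((())))))))())()()()()()()()()': depth seq [1 2 3 4 5 6 7 8 9 8 7 6 5 4 3 2 1 2 1 0 1 0 1 0 1 0 1 0 1 0 1 0 1 0 1 0]
  -> pairs=18 depth=9 groups=9 -> yes
String 3 '()(()(()()())())()((()(()())()()))()()': depth seq [1 0 1 2 1 2 3 2 3 2 3 2 1 2 1 0 1 0 1 2 3 2 3 4 3 4 3 2 3 2 3 2 1 0 1 0 1 0]
  -> pairs=19 depth=4 groups=6 -> no
String 4 '()()()()(((())()))(()(()(()))()())()()': depth seq [1 0 1 0 1 0 1 0 1 2 3 4 3 2 3 2 1 0 1 2 1 2 3 2 3 4 3 2 1 2 1 2 1 0 1 0 1 0]
  -> pairs=19 depth=4 groups=8 -> no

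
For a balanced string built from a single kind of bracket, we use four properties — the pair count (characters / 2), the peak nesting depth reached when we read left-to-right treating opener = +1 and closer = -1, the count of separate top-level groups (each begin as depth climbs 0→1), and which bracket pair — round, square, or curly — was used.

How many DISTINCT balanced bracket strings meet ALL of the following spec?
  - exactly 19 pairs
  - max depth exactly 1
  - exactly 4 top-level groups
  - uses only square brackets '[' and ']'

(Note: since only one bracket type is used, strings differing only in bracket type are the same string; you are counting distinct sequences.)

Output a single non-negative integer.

Spec: pairs=19 depth=1 groups=4
Count(depth <= 1) = 0
Count(depth <= 0) = 0
Count(depth == 1) = 0 - 0 = 0

Answer: 0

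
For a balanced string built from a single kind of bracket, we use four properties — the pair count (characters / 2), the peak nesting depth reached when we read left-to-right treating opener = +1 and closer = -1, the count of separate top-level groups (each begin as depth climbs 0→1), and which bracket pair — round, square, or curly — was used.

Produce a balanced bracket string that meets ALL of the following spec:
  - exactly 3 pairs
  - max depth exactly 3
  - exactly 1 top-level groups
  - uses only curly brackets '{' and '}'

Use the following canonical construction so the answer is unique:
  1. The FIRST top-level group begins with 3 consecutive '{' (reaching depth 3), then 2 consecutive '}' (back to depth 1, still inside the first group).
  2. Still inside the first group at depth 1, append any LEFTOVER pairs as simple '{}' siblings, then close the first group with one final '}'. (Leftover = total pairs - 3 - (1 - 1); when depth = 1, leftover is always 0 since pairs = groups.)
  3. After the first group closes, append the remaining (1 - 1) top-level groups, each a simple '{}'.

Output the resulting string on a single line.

Spec: pairs=3 depth=3 groups=1
Leftover pairs = 3 - 3 - (1-1) = 0
First group: deep chain of depth 3 + 0 sibling pairs
Remaining 0 groups: simple '{}' each

Answer: {{{}}}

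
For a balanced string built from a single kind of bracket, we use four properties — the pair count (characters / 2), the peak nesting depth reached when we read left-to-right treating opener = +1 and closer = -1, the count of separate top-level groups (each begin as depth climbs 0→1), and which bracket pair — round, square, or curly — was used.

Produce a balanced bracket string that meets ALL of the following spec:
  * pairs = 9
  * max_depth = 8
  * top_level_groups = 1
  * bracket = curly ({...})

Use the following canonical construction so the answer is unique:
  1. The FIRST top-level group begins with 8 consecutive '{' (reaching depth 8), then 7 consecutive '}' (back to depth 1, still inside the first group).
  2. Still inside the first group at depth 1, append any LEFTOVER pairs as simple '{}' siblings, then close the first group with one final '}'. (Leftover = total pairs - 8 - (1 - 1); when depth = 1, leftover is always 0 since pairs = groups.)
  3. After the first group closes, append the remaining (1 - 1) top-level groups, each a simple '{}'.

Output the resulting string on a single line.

Answer: {{{{{{{{}}}}}}}{}}

Derivation:
Spec: pairs=9 depth=8 groups=1
Leftover pairs = 9 - 8 - (1-1) = 1
First group: deep chain of depth 8 + 1 sibling pairs
Remaining 0 groups: simple '{}' each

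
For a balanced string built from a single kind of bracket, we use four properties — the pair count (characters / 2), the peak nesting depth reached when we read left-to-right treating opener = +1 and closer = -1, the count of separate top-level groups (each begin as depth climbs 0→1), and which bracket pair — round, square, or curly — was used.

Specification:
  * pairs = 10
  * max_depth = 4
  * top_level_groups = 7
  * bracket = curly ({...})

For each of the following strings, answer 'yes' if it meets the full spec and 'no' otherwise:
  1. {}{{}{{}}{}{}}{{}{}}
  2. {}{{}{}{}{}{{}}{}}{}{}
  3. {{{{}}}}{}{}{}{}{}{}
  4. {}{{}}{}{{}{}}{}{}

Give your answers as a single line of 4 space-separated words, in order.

Answer: no no yes no

Derivation:
String 1 '{}{{}{{}}{}{}}{{}{}}': depth seq [1 0 1 2 1 2 3 2 1 2 1 2 1 0 1 2 1 2 1 0]
  -> pairs=10 depth=3 groups=3 -> no
String 2 '{}{{}{}{}{}{{}}{}}{}{}': depth seq [1 0 1 2 1 2 1 2 1 2 1 2 3 2 1 2 1 0 1 0 1 0]
  -> pairs=11 depth=3 groups=4 -> no
String 3 '{{{{}}}}{}{}{}{}{}{}': depth seq [1 2 3 4 3 2 1 0 1 0 1 0 1 0 1 0 1 0 1 0]
  -> pairs=10 depth=4 groups=7 -> yes
String 4 '{}{{}}{}{{}{}}{}{}': depth seq [1 0 1 2 1 0 1 0 1 2 1 2 1 0 1 0 1 0]
  -> pairs=9 depth=2 groups=6 -> no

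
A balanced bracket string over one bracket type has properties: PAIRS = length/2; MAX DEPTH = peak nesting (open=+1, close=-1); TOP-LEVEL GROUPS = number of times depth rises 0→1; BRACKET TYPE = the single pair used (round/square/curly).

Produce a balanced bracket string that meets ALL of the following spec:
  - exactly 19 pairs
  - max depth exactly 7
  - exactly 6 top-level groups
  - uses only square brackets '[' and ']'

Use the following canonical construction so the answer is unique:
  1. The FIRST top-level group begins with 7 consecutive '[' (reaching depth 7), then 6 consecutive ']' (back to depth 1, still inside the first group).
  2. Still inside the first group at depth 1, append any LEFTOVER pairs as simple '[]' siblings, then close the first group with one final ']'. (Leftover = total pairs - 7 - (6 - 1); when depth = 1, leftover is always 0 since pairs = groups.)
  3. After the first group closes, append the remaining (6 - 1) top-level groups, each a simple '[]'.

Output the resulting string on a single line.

Answer: [[[[[[[]]]]]][][][][][][][]][][][][][]

Derivation:
Spec: pairs=19 depth=7 groups=6
Leftover pairs = 19 - 7 - (6-1) = 7
First group: deep chain of depth 7 + 7 sibling pairs
Remaining 5 groups: simple '[]' each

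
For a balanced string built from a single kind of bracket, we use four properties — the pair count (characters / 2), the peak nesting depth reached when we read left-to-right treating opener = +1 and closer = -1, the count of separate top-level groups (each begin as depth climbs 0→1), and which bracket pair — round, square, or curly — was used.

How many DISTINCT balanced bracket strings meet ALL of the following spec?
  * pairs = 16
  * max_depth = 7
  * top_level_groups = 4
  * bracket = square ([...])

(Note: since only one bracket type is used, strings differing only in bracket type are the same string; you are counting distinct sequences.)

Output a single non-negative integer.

Answer: 414174

Derivation:
Spec: pairs=16 depth=7 groups=4
Count(depth <= 7) = 4151745
Count(depth <= 6) = 3737571
Count(depth == 7) = 4151745 - 3737571 = 414174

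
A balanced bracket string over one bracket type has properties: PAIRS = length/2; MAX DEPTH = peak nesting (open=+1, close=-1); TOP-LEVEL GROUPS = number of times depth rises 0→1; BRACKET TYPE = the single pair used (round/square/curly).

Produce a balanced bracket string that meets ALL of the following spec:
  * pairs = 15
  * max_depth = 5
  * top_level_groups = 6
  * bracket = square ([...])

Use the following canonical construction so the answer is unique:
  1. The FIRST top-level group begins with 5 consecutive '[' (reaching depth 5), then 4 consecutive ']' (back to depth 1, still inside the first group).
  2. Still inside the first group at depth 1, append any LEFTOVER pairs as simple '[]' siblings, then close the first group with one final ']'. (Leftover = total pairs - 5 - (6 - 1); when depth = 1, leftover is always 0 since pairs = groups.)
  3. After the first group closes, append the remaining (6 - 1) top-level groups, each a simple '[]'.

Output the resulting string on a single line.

Spec: pairs=15 depth=5 groups=6
Leftover pairs = 15 - 5 - (6-1) = 5
First group: deep chain of depth 5 + 5 sibling pairs
Remaining 5 groups: simple '[]' each

Answer: [[[[[]]]][][][][][]][][][][][]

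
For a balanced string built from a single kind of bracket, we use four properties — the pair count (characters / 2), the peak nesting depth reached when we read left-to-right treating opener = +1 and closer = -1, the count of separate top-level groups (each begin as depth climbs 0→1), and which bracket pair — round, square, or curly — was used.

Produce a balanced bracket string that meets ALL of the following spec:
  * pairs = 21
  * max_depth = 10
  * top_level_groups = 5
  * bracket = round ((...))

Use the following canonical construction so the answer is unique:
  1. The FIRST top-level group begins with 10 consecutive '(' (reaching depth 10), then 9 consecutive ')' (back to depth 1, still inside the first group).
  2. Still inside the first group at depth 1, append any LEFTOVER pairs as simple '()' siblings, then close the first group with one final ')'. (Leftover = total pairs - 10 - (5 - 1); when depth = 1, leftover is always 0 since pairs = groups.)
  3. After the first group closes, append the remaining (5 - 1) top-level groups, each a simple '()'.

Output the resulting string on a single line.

Spec: pairs=21 depth=10 groups=5
Leftover pairs = 21 - 10 - (5-1) = 7
First group: deep chain of depth 10 + 7 sibling pairs
Remaining 4 groups: simple '()' each

Answer: (((((((((()))))))))()()()()()()())()()()()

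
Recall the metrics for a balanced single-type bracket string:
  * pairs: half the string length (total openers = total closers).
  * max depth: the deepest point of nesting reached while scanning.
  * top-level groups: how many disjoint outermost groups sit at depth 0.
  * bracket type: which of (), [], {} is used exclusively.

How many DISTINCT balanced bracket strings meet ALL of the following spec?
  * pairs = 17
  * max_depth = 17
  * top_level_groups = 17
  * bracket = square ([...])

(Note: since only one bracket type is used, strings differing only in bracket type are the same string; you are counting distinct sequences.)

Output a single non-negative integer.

Spec: pairs=17 depth=17 groups=17
Count(depth <= 17) = 1
Count(depth <= 16) = 1
Count(depth == 17) = 1 - 1 = 0

Answer: 0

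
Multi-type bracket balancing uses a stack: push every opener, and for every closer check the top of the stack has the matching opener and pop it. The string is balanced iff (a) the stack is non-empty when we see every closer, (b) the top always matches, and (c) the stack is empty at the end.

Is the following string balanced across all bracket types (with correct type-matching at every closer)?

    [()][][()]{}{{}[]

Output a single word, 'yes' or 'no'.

pos 0: push '['; stack = [
pos 1: push '('; stack = [(
pos 2: ')' matches '('; pop; stack = [
pos 3: ']' matches '['; pop; stack = (empty)
pos 4: push '['; stack = [
pos 5: ']' matches '['; pop; stack = (empty)
pos 6: push '['; stack = [
pos 7: push '('; stack = [(
pos 8: ')' matches '('; pop; stack = [
pos 9: ']' matches '['; pop; stack = (empty)
pos 10: push '{'; stack = {
pos 11: '}' matches '{'; pop; stack = (empty)
pos 12: push '{'; stack = {
pos 13: push '{'; stack = {{
pos 14: '}' matches '{'; pop; stack = {
pos 15: push '['; stack = {[
pos 16: ']' matches '['; pop; stack = {
end: stack still non-empty ({) → INVALID
Verdict: unclosed openers at end: { → no

Answer: no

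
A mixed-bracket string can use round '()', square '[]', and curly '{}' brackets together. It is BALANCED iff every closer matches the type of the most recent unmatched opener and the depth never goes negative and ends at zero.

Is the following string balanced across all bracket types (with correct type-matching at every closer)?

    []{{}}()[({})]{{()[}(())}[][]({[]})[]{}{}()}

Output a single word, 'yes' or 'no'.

Answer: no

Derivation:
pos 0: push '['; stack = [
pos 1: ']' matches '['; pop; stack = (empty)
pos 2: push '{'; stack = {
pos 3: push '{'; stack = {{
pos 4: '}' matches '{'; pop; stack = {
pos 5: '}' matches '{'; pop; stack = (empty)
pos 6: push '('; stack = (
pos 7: ')' matches '('; pop; stack = (empty)
pos 8: push '['; stack = [
pos 9: push '('; stack = [(
pos 10: push '{'; stack = [({
pos 11: '}' matches '{'; pop; stack = [(
pos 12: ')' matches '('; pop; stack = [
pos 13: ']' matches '['; pop; stack = (empty)
pos 14: push '{'; stack = {
pos 15: push '{'; stack = {{
pos 16: push '('; stack = {{(
pos 17: ')' matches '('; pop; stack = {{
pos 18: push '['; stack = {{[
pos 19: saw closer '}' but top of stack is '[' (expected ']') → INVALID
Verdict: type mismatch at position 19: '}' closes '[' → no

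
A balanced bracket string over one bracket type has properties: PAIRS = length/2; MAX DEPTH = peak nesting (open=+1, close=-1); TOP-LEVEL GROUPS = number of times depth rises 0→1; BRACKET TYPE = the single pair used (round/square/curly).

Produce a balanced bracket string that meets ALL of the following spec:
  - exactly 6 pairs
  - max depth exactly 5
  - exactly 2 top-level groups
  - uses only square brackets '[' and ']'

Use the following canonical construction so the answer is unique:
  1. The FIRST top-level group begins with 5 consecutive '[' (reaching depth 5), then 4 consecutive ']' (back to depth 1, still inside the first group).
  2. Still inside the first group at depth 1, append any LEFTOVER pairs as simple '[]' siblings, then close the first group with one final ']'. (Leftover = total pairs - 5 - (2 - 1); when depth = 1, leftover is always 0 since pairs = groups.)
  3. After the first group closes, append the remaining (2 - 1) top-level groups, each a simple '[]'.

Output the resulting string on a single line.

Spec: pairs=6 depth=5 groups=2
Leftover pairs = 6 - 5 - (2-1) = 0
First group: deep chain of depth 5 + 0 sibling pairs
Remaining 1 groups: simple '[]' each

Answer: [[[[[]]]]][]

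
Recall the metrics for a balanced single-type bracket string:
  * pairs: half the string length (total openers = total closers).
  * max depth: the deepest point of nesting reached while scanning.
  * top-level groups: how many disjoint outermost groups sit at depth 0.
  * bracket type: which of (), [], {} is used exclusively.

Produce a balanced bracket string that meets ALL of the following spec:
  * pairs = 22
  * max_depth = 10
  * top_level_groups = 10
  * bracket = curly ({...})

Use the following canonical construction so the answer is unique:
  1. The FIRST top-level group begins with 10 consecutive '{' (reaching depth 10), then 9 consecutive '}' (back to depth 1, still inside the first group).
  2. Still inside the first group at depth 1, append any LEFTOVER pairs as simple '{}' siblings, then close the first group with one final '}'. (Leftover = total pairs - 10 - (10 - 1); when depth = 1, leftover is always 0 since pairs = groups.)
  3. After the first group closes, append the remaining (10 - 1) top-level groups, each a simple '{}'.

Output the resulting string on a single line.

Answer: {{{{{{{{{{}}}}}}}}}{}{}{}}{}{}{}{}{}{}{}{}{}

Derivation:
Spec: pairs=22 depth=10 groups=10
Leftover pairs = 22 - 10 - (10-1) = 3
First group: deep chain of depth 10 + 3 sibling pairs
Remaining 9 groups: simple '{}' each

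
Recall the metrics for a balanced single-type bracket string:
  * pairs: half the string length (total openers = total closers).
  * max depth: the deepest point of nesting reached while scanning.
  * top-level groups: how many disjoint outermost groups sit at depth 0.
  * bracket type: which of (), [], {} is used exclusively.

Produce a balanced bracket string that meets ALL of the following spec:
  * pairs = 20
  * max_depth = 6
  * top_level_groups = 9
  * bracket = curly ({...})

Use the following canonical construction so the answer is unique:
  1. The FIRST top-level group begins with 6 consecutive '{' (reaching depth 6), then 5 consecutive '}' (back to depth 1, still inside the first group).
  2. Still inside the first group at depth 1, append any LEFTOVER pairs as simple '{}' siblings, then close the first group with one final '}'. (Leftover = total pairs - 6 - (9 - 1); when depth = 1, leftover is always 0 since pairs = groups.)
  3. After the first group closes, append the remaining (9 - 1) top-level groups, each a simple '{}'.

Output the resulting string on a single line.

Answer: {{{{{{}}}}}{}{}{}{}{}{}}{}{}{}{}{}{}{}{}

Derivation:
Spec: pairs=20 depth=6 groups=9
Leftover pairs = 20 - 6 - (9-1) = 6
First group: deep chain of depth 6 + 6 sibling pairs
Remaining 8 groups: simple '{}' each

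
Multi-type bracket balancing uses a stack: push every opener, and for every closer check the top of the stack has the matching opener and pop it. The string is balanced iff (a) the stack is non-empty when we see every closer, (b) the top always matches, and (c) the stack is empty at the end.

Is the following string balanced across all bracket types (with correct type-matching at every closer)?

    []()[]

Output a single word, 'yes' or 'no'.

Answer: yes

Derivation:
pos 0: push '['; stack = [
pos 1: ']' matches '['; pop; stack = (empty)
pos 2: push '('; stack = (
pos 3: ')' matches '('; pop; stack = (empty)
pos 4: push '['; stack = [
pos 5: ']' matches '['; pop; stack = (empty)
end: stack empty → VALID
Verdict: properly nested → yes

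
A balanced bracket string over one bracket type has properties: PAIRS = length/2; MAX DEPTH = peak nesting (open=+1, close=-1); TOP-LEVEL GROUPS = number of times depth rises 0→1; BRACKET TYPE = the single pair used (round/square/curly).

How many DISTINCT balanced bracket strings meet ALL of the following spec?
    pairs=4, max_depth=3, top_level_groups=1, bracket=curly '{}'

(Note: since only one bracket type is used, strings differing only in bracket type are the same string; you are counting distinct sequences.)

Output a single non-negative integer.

Spec: pairs=4 depth=3 groups=1
Count(depth <= 3) = 4
Count(depth <= 2) = 1
Count(depth == 3) = 4 - 1 = 3

Answer: 3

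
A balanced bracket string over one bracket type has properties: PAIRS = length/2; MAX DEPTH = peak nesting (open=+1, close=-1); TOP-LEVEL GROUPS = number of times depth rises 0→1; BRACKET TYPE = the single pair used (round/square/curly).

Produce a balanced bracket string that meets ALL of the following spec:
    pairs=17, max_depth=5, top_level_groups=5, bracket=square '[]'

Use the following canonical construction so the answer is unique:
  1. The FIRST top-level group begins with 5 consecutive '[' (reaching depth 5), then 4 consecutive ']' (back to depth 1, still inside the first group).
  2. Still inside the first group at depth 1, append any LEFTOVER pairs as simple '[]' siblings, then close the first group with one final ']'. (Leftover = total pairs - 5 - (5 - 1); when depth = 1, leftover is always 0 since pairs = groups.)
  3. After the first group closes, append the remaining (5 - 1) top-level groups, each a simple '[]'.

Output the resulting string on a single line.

Answer: [[[[[]]]][][][][][][][][]][][][][]

Derivation:
Spec: pairs=17 depth=5 groups=5
Leftover pairs = 17 - 5 - (5-1) = 8
First group: deep chain of depth 5 + 8 sibling pairs
Remaining 4 groups: simple '[]' each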